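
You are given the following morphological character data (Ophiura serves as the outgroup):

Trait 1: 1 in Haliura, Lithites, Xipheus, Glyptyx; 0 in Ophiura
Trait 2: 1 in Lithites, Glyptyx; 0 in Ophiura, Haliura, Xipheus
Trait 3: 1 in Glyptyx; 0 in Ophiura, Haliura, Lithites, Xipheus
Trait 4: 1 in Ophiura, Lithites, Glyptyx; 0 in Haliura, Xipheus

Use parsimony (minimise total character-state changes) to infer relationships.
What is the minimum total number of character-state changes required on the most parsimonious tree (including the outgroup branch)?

Character polarity is set by the outgroup: the derived state is whichever differs from the outgroup's state, so for Trait 4 the derived state is '0', and for the remaining characters it is '1'.
Trait 1 (derived state '1') is shared by all ingroup taxa — unites the whole ingroup.
Trait 2 (derived state '1') is shared by Glyptyx and Lithites — a synapomorphy uniting that clade.
Trait 3: derived state '1' in Glyptyx only — an autapomorphy, so it tells us nothing about relationships among taxa.
Trait 4 (derived state '0') is shared by Haliura and Xipheus — a synapomorphy uniting that clade.
Most parsimonious ingroup topology: ((Haliura,Xipheus),(Lithites,Glyptyx)).
Changes per character on this tree: Trait 1: 1; Trait 2: 1; Trait 3: 1; Trait 4: 1.
Total = 4.

4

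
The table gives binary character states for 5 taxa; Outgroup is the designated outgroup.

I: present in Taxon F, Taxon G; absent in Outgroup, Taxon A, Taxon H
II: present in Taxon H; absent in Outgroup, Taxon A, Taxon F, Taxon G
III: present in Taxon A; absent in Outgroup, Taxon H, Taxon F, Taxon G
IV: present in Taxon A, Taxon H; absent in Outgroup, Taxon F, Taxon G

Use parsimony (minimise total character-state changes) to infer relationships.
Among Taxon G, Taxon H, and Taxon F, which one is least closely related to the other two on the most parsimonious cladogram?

Taxon H

The outgroup has state 'absent' for every character, so 'present' is the derived state throughout.
Only Taxon F and Taxon G show the derived state 'present' for I, supporting them as a clade.
II: derived state 'present' in Taxon H only — an autapomorphy, so it tells us nothing about relationships among taxa.
III (derived state 'present') is unique to Taxon A (autapomorphy; uninformative for grouping).
Only Taxon A and Taxon H show the derived state 'present' for IV, supporting them as a clade.
Most parsimonious ingroup topology: ((Taxon A,Taxon H),(Taxon F,Taxon G)).
Taxon F and Taxon G share a more recent common ancestor with each other than either does with Taxon H, so Taxon H is the least closely related of the three.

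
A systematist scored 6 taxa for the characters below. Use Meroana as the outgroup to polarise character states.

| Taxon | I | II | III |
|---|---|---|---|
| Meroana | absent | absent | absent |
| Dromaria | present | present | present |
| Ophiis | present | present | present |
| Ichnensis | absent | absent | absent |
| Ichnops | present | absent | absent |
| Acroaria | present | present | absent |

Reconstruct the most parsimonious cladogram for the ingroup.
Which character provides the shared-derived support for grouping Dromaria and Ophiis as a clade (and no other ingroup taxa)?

III

The outgroup has state 'absent' for every character, so 'present' is the derived state throughout.
I (derived state 'present') is shared by Acroaria, Dromaria, Ichnops, and Ophiis — a synapomorphy uniting that clade.
II (derived state 'present') is shared by Acroaria, Dromaria, and Ophiis — a synapomorphy uniting that clade.
Only Dromaria and Ophiis show the derived state 'present' for III, supporting them as a clade.
Most parsimonious ingroup topology: ((((Dromaria,Ophiis),Acroaria),Ichnops),Ichnensis).
The clade {Dromaria, Ophiis} is supported by III: its derived state 'present' occurs in exactly those taxa and in no other taxon (including the outgroup).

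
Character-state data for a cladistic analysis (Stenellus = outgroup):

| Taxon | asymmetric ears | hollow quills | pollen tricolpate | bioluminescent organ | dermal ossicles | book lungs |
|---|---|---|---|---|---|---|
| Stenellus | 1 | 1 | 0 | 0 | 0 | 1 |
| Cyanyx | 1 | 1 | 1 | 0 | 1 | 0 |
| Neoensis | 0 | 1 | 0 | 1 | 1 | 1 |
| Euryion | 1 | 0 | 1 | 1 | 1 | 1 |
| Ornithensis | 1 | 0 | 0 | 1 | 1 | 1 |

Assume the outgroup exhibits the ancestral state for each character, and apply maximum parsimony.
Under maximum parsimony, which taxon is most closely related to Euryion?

Ornithensis

Character polarity is set by the outgroup: the derived state is whichever differs from the outgroup's state, so for asymmetric ears, hollow quills, book lungs the derived state is '0', and for the remaining characters it is '1'.
asymmetric ears: derived state '0' in Neoensis only — an autapomorphy, so it tells us nothing about relationships among taxa.
hollow quills: derived state '0' in Euryion and Ornithensis only — synapomorphy for {Euryion, Ornithensis}.
pollen tricolpate (state '1') occurs in Cyanyx and Euryion but conflicts with the nesting implied by the other characters — most parsimoniously interpreted as homoplasy.
Only Euryion, Neoensis, and Ornithensis show the derived state '1' for bioluminescent organ, supporting them as a clade.
dermal ossicles (derived state '1') is shared by all ingroup taxa — unites the whole ingroup.
book lungs: derived state '0' in Cyanyx only — an autapomorphy, so it tells us nothing about relationships among taxa.
Most parsimonious ingroup topology: (Cyanyx,(Neoensis,(Euryion,Ornithensis))).
Euryion and Ornithensis form a cherry on this tree, so they are sister taxa.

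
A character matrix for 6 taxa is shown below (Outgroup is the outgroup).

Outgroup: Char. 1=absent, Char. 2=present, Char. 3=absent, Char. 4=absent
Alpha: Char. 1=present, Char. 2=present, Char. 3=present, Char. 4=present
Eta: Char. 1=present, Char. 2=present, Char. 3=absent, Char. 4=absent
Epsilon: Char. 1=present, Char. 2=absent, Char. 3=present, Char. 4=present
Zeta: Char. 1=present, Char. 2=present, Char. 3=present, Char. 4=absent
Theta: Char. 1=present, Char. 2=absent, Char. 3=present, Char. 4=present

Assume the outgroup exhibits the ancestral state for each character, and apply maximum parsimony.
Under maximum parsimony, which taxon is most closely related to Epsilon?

Theta

Character polarity is set by the outgroup: the derived state is whichever differs from the outgroup's state, so for Char. 2 the derived state is 'absent', and for the remaining characters it is 'present'.
Char. 1 (derived state 'present') is shared by all ingroup taxa — unites the whole ingroup.
Char. 2: derived state 'absent' in Epsilon and Theta only — synapomorphy for {Epsilon, Theta}.
Only Alpha, Epsilon, Theta, and Zeta show the derived state 'present' for Char. 3, supporting them as a clade.
Char. 4 (derived state 'present') is shared by Alpha, Epsilon, and Theta — a synapomorphy uniting that clade.
Most parsimonious ingroup topology: (((Alpha,(Epsilon,Theta)),Zeta),Eta).
Epsilon and Theta form a cherry on this tree, so they are sister taxa.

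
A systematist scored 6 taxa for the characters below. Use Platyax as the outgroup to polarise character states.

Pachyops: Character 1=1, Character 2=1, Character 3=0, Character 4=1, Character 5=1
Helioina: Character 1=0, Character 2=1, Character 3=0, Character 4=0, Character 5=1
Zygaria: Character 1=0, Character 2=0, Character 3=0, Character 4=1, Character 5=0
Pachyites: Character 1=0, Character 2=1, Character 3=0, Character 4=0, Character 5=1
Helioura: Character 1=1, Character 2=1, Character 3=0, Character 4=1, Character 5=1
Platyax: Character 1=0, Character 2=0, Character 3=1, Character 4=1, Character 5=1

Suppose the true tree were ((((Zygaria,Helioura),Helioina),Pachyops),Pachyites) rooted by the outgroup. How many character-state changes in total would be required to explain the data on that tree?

Map each character onto ((((Zygaria,Helioura),Helioina),Pachyops),Pachyites) (rooted by Platyax) and count the minimum state changes it requires (Fitch parsimony):
Character 1: 2; Character 2: 2; Character 3: 1; Character 4: 2; Character 5: 1.
Total tree length = 8.

8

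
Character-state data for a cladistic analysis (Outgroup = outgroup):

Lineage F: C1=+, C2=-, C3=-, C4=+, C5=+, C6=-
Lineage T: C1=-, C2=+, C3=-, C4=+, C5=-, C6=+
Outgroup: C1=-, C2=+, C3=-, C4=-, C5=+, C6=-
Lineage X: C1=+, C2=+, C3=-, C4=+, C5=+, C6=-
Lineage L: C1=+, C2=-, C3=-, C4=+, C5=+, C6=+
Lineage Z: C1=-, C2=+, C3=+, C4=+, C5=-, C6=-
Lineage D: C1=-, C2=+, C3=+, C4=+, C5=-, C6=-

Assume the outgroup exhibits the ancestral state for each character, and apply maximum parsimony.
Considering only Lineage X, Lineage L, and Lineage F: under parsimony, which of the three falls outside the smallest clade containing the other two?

Lineage X

Character polarity is set by the outgroup: the derived state is whichever differs from the outgroup's state, so for C2, C5 the derived state is '-', and for the remaining characters it is '+'.
C1 (derived state '+') is shared by Lineage F, Lineage L, and Lineage X — a synapomorphy uniting that clade.
Only Lineage F and Lineage L show the derived state '-' for C2, supporting them as a clade.
C3: derived state '+' in Lineage D and Lineage Z only — synapomorphy for {Lineage D, Lineage Z}.
C4 (derived state '+') is shared by all ingroup taxa — unites the whole ingroup.
C5: derived state '-' in Lineage D, Lineage T, and Lineage Z only — synapomorphy for {Lineage D, Lineage T, Lineage Z}.
C6 groups Lineage L and Lineage T, which is incompatible with the clades supported by the remaining characters; treating it as convergent (homoplasy) costs fewer steps than any alternative tree.
Most parsimonious ingroup topology: ((Lineage T,(Lineage D,Lineage Z)),((Lineage L,Lineage F),Lineage X)).
Lineage L and Lineage F share a more recent common ancestor with each other than either does with Lineage X, so Lineage X is the least closely related of the three.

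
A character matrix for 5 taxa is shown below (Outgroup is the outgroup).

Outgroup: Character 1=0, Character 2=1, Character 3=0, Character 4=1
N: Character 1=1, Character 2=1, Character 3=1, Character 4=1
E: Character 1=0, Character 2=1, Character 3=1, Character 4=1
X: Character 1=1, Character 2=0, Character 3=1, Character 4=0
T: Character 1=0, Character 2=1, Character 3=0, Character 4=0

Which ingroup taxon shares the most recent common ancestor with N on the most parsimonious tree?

X

Character polarity is set by the outgroup: the derived state is whichever differs from the outgroup's state, so for Character 2, Character 4 the derived state is '0', and for the remaining characters it is '1'.
Only N and X show the derived state '1' for Character 1, supporting them as a clade.
Character 2 (derived state '0') is unique to X (autapomorphy; uninformative for grouping).
Character 3 (derived state '1') is shared by E, N, and X — a synapomorphy uniting that clade.
Character 4 (state '0') occurs in T and X but conflicts with the nesting implied by the other characters — most parsimoniously interpreted as homoplasy.
Most parsimonious ingroup topology: (((N,X),E),T).
N and X form a cherry on this tree, so they are sister taxa.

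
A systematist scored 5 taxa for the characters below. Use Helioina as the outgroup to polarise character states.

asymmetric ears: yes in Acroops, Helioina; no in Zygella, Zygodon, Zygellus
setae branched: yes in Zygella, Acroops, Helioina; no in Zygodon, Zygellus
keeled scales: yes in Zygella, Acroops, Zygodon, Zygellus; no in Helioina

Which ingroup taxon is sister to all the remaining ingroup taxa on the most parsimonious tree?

Acroops

Character polarity is set by the outgroup: the derived state is whichever differs from the outgroup's state, so for asymmetric ears, setae branched the derived state is 'no', and for the remaining characters it is 'yes'.
Only Zygella, Zygellus, and Zygodon show the derived state 'no' for asymmetric ears, supporting them as a clade.
setae branched (derived state 'no') is shared by Zygellus and Zygodon — a synapomorphy uniting that clade.
All ingroup taxa share the derived state 'yes' for keeled scales; it defines the ingroup but does not resolve relationships within it.
Most parsimonious ingroup topology: (((Zygodon,Zygellus),Zygella),Acroops).
Acroops is sister to the clade containing all other ingroup taxa, so it is the earliest-diverging (most basal) ingroup lineage.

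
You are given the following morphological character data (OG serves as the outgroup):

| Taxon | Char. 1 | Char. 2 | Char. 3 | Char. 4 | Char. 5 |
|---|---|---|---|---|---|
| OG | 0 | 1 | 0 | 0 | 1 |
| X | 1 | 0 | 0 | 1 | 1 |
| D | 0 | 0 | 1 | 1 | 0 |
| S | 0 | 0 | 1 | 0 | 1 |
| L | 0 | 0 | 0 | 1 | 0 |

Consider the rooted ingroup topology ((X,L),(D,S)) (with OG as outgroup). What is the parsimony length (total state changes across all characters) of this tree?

Map each character onto ((X,L),(D,S)) (rooted by OG) and count the minimum state changes it requires (Fitch parsimony):
Char. 1: 1; Char. 2: 1; Char. 3: 1; Char. 4: 2; Char. 5: 2.
Total tree length = 7.

7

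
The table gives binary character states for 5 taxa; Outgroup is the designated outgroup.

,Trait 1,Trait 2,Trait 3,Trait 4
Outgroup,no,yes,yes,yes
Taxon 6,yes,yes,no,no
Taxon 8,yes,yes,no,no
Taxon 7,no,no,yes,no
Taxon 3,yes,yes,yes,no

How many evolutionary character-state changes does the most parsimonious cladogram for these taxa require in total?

4

Character polarity is set by the outgroup: the derived state is whichever differs from the outgroup's state, so for Trait 2, Trait 3, Trait 4 the derived state is 'no', and for the remaining characters it is 'yes'.
Only Taxon 3, Taxon 6, and Taxon 8 show the derived state 'yes' for Trait 1, supporting them as a clade.
Trait 2 (derived state 'no') is unique to Taxon 7 (autapomorphy; uninformative for grouping).
Trait 3: derived state 'no' in Taxon 6 and Taxon 8 only — synapomorphy for {Taxon 6, Taxon 8}.
Trait 4 (derived state 'no') is shared by all ingroup taxa — unites the whole ingroup.
Most parsimonious ingroup topology: (((Taxon 6,Taxon 8),Taxon 3),Taxon 7).
Changes per character on this tree: Trait 1: 1; Trait 2: 1; Trait 3: 1; Trait 4: 1.
Total = 4.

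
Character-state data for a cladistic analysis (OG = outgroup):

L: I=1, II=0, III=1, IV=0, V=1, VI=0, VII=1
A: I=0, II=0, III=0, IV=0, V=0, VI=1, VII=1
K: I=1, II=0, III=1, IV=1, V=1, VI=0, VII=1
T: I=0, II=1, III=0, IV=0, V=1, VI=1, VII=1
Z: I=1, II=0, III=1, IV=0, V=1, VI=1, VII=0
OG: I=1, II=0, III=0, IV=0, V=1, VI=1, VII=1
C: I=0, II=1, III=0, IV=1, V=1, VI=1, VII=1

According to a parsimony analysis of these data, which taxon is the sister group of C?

T

Character polarity is set by the outgroup: the derived state is whichever differs from the outgroup's state, so for I, V, VI, VII the derived state is '0', and for the remaining characters it is '1'.
Only A, C, and T show the derived state '0' for I, supporting them as a clade.
II: derived state '1' in C and T only — synapomorphy for {C, T}.
III (derived state '1') is shared by K, L, and Z — a synapomorphy uniting that clade.
IV groups C and K, which is incompatible with the clades supported by the remaining characters; treating it as convergent (homoplasy) costs fewer steps than any alternative tree.
V (derived state '0') is unique to A (autapomorphy; uninformative for grouping).
VI: derived state '0' in K and L only — synapomorphy for {K, L}.
VII: derived state '0' in Z only — an autapomorphy, so it tells us nothing about relationships among taxa.
Most parsimonious ingroup topology: (((T,C),A),((L,K),Z)).
C and T form a cherry on this tree, so they are sister taxa.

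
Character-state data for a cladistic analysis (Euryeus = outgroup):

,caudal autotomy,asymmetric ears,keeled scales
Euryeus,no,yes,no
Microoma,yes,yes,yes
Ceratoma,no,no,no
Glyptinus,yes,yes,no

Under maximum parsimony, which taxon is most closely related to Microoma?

Glyptinus

Character polarity is set by the outgroup: the derived state is whichever differs from the outgroup's state, so for asymmetric ears the derived state is 'no', and for the remaining characters it is 'yes'.
caudal autotomy (derived state 'yes') is shared by Glyptinus and Microoma — a synapomorphy uniting that clade.
asymmetric ears: derived state 'no' in Ceratoma only — an autapomorphy, so it tells us nothing about relationships among taxa.
keeled scales: derived state 'yes' in Microoma only — an autapomorphy, so it tells us nothing about relationships among taxa.
Most parsimonious ingroup topology: ((Microoma,Glyptinus),Ceratoma).
Microoma and Glyptinus form a cherry on this tree, so they are sister taxa.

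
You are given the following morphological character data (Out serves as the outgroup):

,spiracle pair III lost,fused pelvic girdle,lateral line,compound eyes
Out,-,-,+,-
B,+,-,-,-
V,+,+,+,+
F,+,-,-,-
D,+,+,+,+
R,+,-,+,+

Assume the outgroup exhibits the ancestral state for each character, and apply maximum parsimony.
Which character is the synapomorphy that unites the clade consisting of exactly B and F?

lateral line

Character polarity is set by the outgroup: the derived state is whichever differs from the outgroup's state, so for lateral line the derived state is '-', and for the remaining characters it is '+'.
spiracle pair III lost (derived state '+') is shared by all ingroup taxa — unites the whole ingroup.
fused pelvic girdle (derived state '+') is shared by D and V — a synapomorphy uniting that clade.
Only B and F show the derived state '-' for lateral line, supporting them as a clade.
compound eyes: derived state '+' in D, R, and V only — synapomorphy for {D, R, V}.
Most parsimonious ingroup topology: ((B,F),((V,D),R)).
The clade {B, F} is supported by lateral line: its derived state '-' occurs in exactly those taxa and in no other taxon (including the outgroup).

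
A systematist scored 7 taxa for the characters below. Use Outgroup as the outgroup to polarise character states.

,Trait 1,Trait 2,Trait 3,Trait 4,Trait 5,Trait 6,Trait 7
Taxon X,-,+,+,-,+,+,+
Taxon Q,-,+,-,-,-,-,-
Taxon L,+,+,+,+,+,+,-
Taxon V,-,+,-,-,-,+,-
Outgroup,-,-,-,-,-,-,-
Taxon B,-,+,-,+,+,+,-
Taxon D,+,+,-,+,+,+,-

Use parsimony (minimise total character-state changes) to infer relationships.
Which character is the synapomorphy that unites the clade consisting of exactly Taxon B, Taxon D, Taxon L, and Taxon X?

The outgroup has state '-' for every character, so '+' is the derived state throughout.
Trait 1: derived state '+' in Taxon D and Taxon L only — synapomorphy for {Taxon D, Taxon L}.
Trait 2 (derived state '+') is shared by all ingroup taxa — unites the whole ingroup.
Trait 3 (state '+') occurs in Taxon L and Taxon X but conflicts with the nesting implied by the other characters — most parsimoniously interpreted as homoplasy.
Only Taxon B, Taxon D, and Taxon L show the derived state '+' for Trait 4, supporting them as a clade.
Trait 5 (derived state '+') is shared by Taxon B, Taxon D, Taxon L, and Taxon X — a synapomorphy uniting that clade.
Trait 6: derived state '+' in Taxon B, Taxon D, Taxon L, Taxon V, and Taxon X only — synapomorphy for {Taxon B, Taxon D, Taxon L, Taxon V, Taxon X}.
Trait 7: derived state '+' in Taxon X only — an autapomorphy, so it tells us nothing about relationships among taxa.
Most parsimonious ingroup topology: ((Taxon V,(((Taxon L,Taxon D),Taxon B),Taxon X)),Taxon Q).
The clade {Taxon B, Taxon D, Taxon L, Taxon X} is supported by Trait 5: its derived state '+' occurs in exactly those taxa and in no other taxon (including the outgroup).

Trait 5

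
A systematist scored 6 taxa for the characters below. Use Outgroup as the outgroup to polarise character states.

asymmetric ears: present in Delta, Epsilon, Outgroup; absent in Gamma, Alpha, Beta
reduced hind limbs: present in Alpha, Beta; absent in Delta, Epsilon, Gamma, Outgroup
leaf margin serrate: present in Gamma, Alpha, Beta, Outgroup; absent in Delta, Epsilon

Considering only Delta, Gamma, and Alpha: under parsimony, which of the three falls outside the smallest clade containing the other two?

Delta

Character polarity is set by the outgroup: the derived state is whichever differs from the outgroup's state, so for asymmetric ears, leaf margin serrate the derived state is 'absent', and for the remaining characters it is 'present'.
asymmetric ears: derived state 'absent' in Alpha, Beta, and Gamma only — synapomorphy for {Alpha, Beta, Gamma}.
Only Alpha and Beta show the derived state 'present' for reduced hind limbs, supporting them as a clade.
Only Delta and Epsilon show the derived state 'absent' for leaf margin serrate, supporting them as a clade.
Most parsimonious ingroup topology: ((Gamma,(Alpha,Beta)),(Epsilon,Delta)).
Gamma and Alpha share a more recent common ancestor with each other than either does with Delta, so Delta is the least closely related of the three.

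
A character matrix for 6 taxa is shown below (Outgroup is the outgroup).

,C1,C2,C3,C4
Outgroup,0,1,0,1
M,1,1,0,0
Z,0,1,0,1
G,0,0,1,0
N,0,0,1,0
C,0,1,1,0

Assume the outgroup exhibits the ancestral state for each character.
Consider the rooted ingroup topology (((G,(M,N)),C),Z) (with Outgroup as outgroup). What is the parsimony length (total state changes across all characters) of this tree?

6

Map each character onto (((G,(M,N)),C),Z) (rooted by Outgroup) and count the minimum state changes it requires (Fitch parsimony):
C1: 1; C2: 2; C3: 2; C4: 1.
Total tree length = 6.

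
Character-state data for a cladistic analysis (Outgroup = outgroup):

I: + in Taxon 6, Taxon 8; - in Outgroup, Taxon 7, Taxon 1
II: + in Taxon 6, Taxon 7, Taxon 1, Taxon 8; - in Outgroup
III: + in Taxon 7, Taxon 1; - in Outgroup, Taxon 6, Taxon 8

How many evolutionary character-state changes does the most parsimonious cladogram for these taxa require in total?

3

The outgroup has state '-' for every character, so '+' is the derived state throughout.
I: derived state '+' in Taxon 6 and Taxon 8 only — synapomorphy for {Taxon 6, Taxon 8}.
All ingroup taxa share the derived state '+' for II; it defines the ingroup but does not resolve relationships within it.
III: derived state '+' in Taxon 1 and Taxon 7 only — synapomorphy for {Taxon 1, Taxon 7}.
Most parsimonious ingroup topology: ((Taxon 6,Taxon 8),(Taxon 7,Taxon 1)).
Changes per character on this tree: I: 1; II: 1; III: 1.
Total = 3.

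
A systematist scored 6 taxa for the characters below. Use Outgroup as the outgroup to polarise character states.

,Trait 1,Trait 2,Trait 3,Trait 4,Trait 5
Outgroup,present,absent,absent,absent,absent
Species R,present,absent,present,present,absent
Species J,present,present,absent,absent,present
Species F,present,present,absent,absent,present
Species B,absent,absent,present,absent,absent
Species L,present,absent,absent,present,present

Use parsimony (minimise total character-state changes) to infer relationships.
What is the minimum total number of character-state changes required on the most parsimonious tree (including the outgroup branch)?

Character polarity is set by the outgroup: the derived state is whichever differs from the outgroup's state, so for Trait 1 the derived state is 'absent', and for the remaining characters it is 'present'.
Trait 1 (derived state 'absent') is unique to Species B (autapomorphy; uninformative for grouping).
Trait 2: derived state 'present' in Species F and Species J only — synapomorphy for {Species F, Species J}.
Only Species B and Species R show the derived state 'present' for Trait 3, supporting them as a clade.
Trait 4 (state 'present') occurs in Species L and Species R but conflicts with the nesting implied by the other characters — most parsimoniously interpreted as homoplasy.
Trait 5 (derived state 'present') is shared by Species F, Species J, and Species L — a synapomorphy uniting that clade.
Most parsimonious ingroup topology: ((Species R,Species B),((Species J,Species F),Species L)).
Changes per character on this tree: Trait 1: 1; Trait 2: 1; Trait 3: 1; Trait 4: 2; Trait 5: 1.
Total = 6.

6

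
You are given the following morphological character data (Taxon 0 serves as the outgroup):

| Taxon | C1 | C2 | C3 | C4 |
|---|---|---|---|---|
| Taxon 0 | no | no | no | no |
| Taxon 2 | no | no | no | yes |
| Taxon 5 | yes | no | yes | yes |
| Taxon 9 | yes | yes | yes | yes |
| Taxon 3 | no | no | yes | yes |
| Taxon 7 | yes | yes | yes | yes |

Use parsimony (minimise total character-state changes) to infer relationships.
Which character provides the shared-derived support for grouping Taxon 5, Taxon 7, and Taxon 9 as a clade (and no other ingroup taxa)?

C1

The outgroup has state 'no' for every character, so 'yes' is the derived state throughout.
C1 (derived state 'yes') is shared by Taxon 5, Taxon 7, and Taxon 9 — a synapomorphy uniting that clade.
C2: derived state 'yes' in Taxon 7 and Taxon 9 only — synapomorphy for {Taxon 7, Taxon 9}.
C3: derived state 'yes' in Taxon 3, Taxon 5, Taxon 7, and Taxon 9 only — synapomorphy for {Taxon 3, Taxon 5, Taxon 7, Taxon 9}.
C4 (derived state 'yes') is shared by all ingroup taxa — unites the whole ingroup.
Most parsimonious ingroup topology: (Taxon 2,((Taxon 5,(Taxon 9,Taxon 7)),Taxon 3)).
The clade {Taxon 5, Taxon 7, Taxon 9} is supported by C1: its derived state 'yes' occurs in exactly those taxa and in no other taxon (including the outgroup).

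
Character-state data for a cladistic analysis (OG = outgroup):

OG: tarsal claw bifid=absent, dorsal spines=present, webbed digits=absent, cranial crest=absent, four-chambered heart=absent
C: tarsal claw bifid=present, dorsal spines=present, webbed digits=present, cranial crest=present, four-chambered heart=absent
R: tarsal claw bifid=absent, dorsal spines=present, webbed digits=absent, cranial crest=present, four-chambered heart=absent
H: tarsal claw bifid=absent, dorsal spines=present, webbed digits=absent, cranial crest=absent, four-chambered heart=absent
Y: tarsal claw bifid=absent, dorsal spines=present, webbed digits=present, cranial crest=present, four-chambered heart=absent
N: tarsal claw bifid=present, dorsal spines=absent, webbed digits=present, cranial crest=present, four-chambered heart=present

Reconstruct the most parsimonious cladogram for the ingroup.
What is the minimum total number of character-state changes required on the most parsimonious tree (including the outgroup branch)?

Character polarity is set by the outgroup: the derived state is whichever differs from the outgroup's state, so for dorsal spines the derived state is 'absent', and for the remaining characters it is 'present'.
Only C and N show the derived state 'present' for tarsal claw bifid, supporting them as a clade.
dorsal spines (derived state 'absent') is unique to N (autapomorphy; uninformative for grouping).
Only C, N, and Y show the derived state 'present' for webbed digits, supporting them as a clade.
Only C, N, R, and Y show the derived state 'present' for cranial crest, supporting them as a clade.
four-chambered heart: derived state 'present' in N only — an autapomorphy, so it tells us nothing about relationships among taxa.
Most parsimonious ingroup topology: ((((C,N),Y),R),H).
Changes per character on this tree: tarsal claw bifid: 1; dorsal spines: 1; webbed digits: 1; cranial crest: 1; four-chambered heart: 1.
Total = 5.

5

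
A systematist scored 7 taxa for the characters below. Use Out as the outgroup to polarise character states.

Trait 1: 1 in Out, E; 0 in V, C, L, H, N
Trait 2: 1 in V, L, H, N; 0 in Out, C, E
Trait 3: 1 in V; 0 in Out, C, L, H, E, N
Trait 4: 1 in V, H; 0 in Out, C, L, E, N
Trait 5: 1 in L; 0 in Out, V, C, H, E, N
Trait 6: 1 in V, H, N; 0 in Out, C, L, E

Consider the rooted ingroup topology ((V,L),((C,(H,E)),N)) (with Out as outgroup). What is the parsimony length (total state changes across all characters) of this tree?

12

Map each character onto ((V,L),((C,(H,E)),N)) (rooted by Out) and count the minimum state changes it requires (Fitch parsimony):
Trait 1: 2; Trait 2: 3; Trait 3: 1; Trait 4: 2; Trait 5: 1; Trait 6: 3.
Total tree length = 12.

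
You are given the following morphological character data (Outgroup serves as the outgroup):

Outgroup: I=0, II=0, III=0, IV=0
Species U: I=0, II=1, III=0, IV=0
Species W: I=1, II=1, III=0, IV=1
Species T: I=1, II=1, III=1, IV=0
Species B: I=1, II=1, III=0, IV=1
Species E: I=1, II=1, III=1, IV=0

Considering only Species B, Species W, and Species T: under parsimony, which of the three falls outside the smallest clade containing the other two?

Species T

The outgroup has state '0' for every character, so '1' is the derived state throughout.
I: derived state '1' in Species B, Species E, Species T, and Species W only — synapomorphy for {Species B, Species E, Species T, Species W}.
All ingroup taxa share the derived state '1' for II; it defines the ingroup but does not resolve relationships within it.
III: derived state '1' in Species E and Species T only — synapomorphy for {Species E, Species T}.
Only Species B and Species W show the derived state '1' for IV, supporting them as a clade.
Most parsimonious ingroup topology: (Species U,((Species W,Species B),(Species T,Species E))).
Species B and Species W share a more recent common ancestor with each other than either does with Species T, so Species T is the least closely related of the three.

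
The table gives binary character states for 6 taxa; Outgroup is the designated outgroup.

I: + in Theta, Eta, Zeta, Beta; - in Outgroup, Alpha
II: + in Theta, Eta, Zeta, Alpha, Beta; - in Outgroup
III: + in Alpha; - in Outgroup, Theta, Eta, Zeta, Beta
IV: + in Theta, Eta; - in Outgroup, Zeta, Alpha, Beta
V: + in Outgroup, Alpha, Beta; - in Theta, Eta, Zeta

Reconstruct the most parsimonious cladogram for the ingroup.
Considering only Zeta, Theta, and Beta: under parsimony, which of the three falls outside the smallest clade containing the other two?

Character polarity is set by the outgroup: the derived state is whichever differs from the outgroup's state, so for V the derived state is '-', and for the remaining characters it is '+'.
I: derived state '+' in Beta, Eta, Theta, and Zeta only — synapomorphy for {Beta, Eta, Theta, Zeta}.
All ingroup taxa share the derived state '+' for II; it defines the ingroup but does not resolve relationships within it.
III: derived state '+' in Alpha only — an autapomorphy, so it tells us nothing about relationships among taxa.
IV: derived state '+' in Eta and Theta only — synapomorphy for {Eta, Theta}.
V (derived state '-') is shared by Eta, Theta, and Zeta — a synapomorphy uniting that clade.
Most parsimonious ingroup topology: ((((Theta,Eta),Zeta),Beta),Alpha).
Theta and Zeta share a more recent common ancestor with each other than either does with Beta, so Beta is the least closely related of the three.

Beta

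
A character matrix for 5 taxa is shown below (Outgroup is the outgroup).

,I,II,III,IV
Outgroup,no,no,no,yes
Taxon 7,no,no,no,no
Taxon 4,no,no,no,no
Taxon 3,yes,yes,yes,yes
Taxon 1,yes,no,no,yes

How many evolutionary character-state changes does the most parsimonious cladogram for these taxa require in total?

Character polarity is set by the outgroup: the derived state is whichever differs from the outgroup's state, so for IV the derived state is 'no', and for the remaining characters it is 'yes'.
I (derived state 'yes') is shared by Taxon 1 and Taxon 3 — a synapomorphy uniting that clade.
II: derived state 'yes' in Taxon 3 only — an autapomorphy, so it tells us nothing about relationships among taxa.
III: derived state 'yes' in Taxon 3 only — an autapomorphy, so it tells us nothing about relationships among taxa.
IV: derived state 'no' in Taxon 4 and Taxon 7 only — synapomorphy for {Taxon 4, Taxon 7}.
Most parsimonious ingroup topology: ((Taxon 7,Taxon 4),(Taxon 3,Taxon 1)).
Changes per character on this tree: I: 1; II: 1; III: 1; IV: 1.
Total = 4.

4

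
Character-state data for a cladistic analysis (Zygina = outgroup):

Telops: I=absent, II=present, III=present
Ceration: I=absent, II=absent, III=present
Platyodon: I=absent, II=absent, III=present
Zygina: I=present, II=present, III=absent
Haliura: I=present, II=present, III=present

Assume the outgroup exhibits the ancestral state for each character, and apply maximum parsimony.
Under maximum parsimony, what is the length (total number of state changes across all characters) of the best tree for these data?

3

Character polarity is set by the outgroup: the derived state is whichever differs from the outgroup's state, so for I, II the derived state is 'absent', and for the remaining characters it is 'present'.
I (derived state 'absent') is shared by Ceration, Platyodon, and Telops — a synapomorphy uniting that clade.
II (derived state 'absent') is shared by Ceration and Platyodon — a synapomorphy uniting that clade.
All ingroup taxa share the derived state 'present' for III; it defines the ingroup but does not resolve relationships within it.
Most parsimonious ingroup topology: ((Telops,(Ceration,Platyodon)),Haliura).
Changes per character on this tree: I: 1; II: 1; III: 1.
Total = 3.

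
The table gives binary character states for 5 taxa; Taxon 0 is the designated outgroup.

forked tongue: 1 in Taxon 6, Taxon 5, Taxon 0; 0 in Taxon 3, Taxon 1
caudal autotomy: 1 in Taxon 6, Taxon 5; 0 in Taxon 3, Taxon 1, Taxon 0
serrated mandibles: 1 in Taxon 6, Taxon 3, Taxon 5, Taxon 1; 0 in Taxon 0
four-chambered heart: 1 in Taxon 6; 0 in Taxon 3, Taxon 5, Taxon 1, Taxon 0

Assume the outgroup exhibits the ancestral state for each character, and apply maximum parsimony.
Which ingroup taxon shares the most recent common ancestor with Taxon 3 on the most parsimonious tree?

Character polarity is set by the outgroup: the derived state is whichever differs from the outgroup's state, so for forked tongue the derived state is '0', and for the remaining characters it is '1'.
forked tongue (derived state '0') is shared by Taxon 1 and Taxon 3 — a synapomorphy uniting that clade.
caudal autotomy: derived state '1' in Taxon 5 and Taxon 6 only — synapomorphy for {Taxon 5, Taxon 6}.
All ingroup taxa share the derived state '1' for serrated mandibles; it defines the ingroup but does not resolve relationships within it.
four-chambered heart: derived state '1' in Taxon 6 only — an autapomorphy, so it tells us nothing about relationships among taxa.
Most parsimonious ingroup topology: ((Taxon 6,Taxon 5),(Taxon 1,Taxon 3)).
Taxon 3 and Taxon 1 form a cherry on this tree, so they are sister taxa.

Taxon 1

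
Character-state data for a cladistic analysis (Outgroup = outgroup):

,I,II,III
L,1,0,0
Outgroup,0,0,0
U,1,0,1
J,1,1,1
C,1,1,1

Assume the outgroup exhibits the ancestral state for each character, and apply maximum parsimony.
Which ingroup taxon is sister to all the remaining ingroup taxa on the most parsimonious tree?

L

The outgroup has state '0' for every character, so '1' is the derived state throughout.
All ingroup taxa share the derived state '1' for I; it defines the ingroup but does not resolve relationships within it.
II: derived state '1' in C and J only — synapomorphy for {C, J}.
III (derived state '1') is shared by C, J, and U — a synapomorphy uniting that clade.
Most parsimonious ingroup topology: ((U,(J,C)),L).
L is sister to the clade containing all other ingroup taxa, so it is the earliest-diverging (most basal) ingroup lineage.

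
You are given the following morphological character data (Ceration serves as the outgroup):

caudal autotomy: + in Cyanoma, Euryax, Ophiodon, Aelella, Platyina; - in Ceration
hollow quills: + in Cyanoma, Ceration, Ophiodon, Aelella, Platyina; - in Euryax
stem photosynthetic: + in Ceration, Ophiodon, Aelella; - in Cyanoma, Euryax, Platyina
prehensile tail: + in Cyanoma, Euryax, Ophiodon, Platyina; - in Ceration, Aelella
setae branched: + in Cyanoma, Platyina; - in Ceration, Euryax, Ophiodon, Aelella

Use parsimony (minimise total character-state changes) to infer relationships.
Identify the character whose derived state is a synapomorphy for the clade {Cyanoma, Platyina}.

setae branched

Character polarity is set by the outgroup: the derived state is whichever differs from the outgroup's state, so for hollow quills, stem photosynthetic the derived state is '-', and for the remaining characters it is '+'.
caudal autotomy (derived state '+') is shared by all ingroup taxa — unites the whole ingroup.
hollow quills: derived state '-' in Euryax only — an autapomorphy, so it tells us nothing about relationships among taxa.
Only Cyanoma, Euryax, and Platyina show the derived state '-' for stem photosynthetic, supporting them as a clade.
Only Cyanoma, Euryax, Ophiodon, and Platyina show the derived state '+' for prehensile tail, supporting them as a clade.
Only Cyanoma and Platyina show the derived state '+' for setae branched, supporting them as a clade.
Most parsimonious ingroup topology: ((Ophiodon,((Cyanoma,Platyina),Euryax)),Aelella).
The clade {Cyanoma, Platyina} is supported by setae branched: its derived state '+' occurs in exactly those taxa and in no other taxon (including the outgroup).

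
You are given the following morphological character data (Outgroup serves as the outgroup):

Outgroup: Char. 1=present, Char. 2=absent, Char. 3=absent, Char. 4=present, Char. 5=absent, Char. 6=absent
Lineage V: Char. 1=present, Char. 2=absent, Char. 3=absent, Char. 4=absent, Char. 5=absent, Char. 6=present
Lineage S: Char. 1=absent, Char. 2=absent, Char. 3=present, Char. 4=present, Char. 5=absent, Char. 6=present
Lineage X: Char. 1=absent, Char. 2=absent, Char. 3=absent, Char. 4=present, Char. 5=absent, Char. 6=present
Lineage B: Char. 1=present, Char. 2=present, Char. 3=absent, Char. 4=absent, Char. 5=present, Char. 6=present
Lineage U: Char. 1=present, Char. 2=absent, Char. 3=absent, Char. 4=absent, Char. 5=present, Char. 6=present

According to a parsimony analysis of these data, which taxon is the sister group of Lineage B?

Lineage U

Character polarity is set by the outgroup: the derived state is whichever differs from the outgroup's state, so for Char. 1, Char. 4 the derived state is 'absent', and for the remaining characters it is 'present'.
Char. 1: derived state 'absent' in Lineage S and Lineage X only — synapomorphy for {Lineage S, Lineage X}.
Char. 2: derived state 'present' in Lineage B only — an autapomorphy, so it tells us nothing about relationships among taxa.
Char. 3: derived state 'present' in Lineage S only — an autapomorphy, so it tells us nothing about relationships among taxa.
Only Lineage B, Lineage U, and Lineage V show the derived state 'absent' for Char. 4, supporting them as a clade.
Char. 5: derived state 'present' in Lineage B and Lineage U only — synapomorphy for {Lineage B, Lineage U}.
All ingroup taxa share the derived state 'present' for Char. 6; it defines the ingroup but does not resolve relationships within it.
Most parsimonious ingroup topology: ((Lineage V,(Lineage B,Lineage U)),(Lineage S,Lineage X)).
Lineage B and Lineage U form a cherry on this tree, so they are sister taxa.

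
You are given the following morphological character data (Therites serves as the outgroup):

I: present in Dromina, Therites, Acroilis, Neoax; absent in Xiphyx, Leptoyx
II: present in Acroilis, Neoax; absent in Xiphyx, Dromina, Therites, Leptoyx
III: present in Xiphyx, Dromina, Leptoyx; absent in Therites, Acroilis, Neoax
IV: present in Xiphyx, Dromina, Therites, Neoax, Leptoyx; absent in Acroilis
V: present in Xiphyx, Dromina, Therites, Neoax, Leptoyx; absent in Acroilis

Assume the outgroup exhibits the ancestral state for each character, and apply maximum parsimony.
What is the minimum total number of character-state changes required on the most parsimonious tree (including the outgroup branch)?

5

Character polarity is set by the outgroup: the derived state is whichever differs from the outgroup's state, so for I, IV, V the derived state is 'absent', and for the remaining characters it is 'present'.
Only Leptoyx and Xiphyx show the derived state 'absent' for I, supporting them as a clade.
II: derived state 'present' in Acroilis and Neoax only — synapomorphy for {Acroilis, Neoax}.
III: derived state 'present' in Dromina, Leptoyx, and Xiphyx only — synapomorphy for {Dromina, Leptoyx, Xiphyx}.
IV: derived state 'absent' in Acroilis only — an autapomorphy, so it tells us nothing about relationships among taxa.
V: derived state 'absent' in Acroilis only — an autapomorphy, so it tells us nothing about relationships among taxa.
Most parsimonious ingroup topology: (((Xiphyx,Leptoyx),Dromina),(Acroilis,Neoax)).
Changes per character on this tree: I: 1; II: 1; III: 1; IV: 1; V: 1.
Total = 5.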